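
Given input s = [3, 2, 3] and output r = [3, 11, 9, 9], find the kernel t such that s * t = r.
Output length 4 = len(s) + len(t) - 1 ⇒ len(t) = 2. Solve t forward using t[k] = (r[k] - Σ_{i≥1} s[i]·t[k-i]) / s[0]: t[0] = r[0] / s[0] = 3 / 3 = 1; t[1] = (r[1] - 2×1) / s[0] = (11 - 2×1) / 3 = 3. So t = [1, 3]. Forward-check [3, 2, 3] * [1, 3]: r[0] = 3×1 = 3; r[1] = 3×3 + 2×1 = 11; r[2] = 2×3 + 3×1 = 9; r[3] = 3×3 = 9 → [3, 11, 9, 9] ✓

[1, 3]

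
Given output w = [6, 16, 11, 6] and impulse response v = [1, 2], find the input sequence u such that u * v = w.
Deconvolve w=[6, 16, 11, 6] by v=[1, 2]. Since v[0]=1, solve forward: u[0] = w[0] / 1 = 6; u[1] = (w[1] - 6×2) / 1 = 4; u[2] = (w[2] - 4×2) / 1 = 3. So u = [6, 4, 3]. Check by forward convolution: w[0] = 6×1 = 6; w[1] = 6×2 + 4×1 = 16; w[2] = 4×2 + 3×1 = 11; w[3] = 3×2 = 6

[6, 4, 3]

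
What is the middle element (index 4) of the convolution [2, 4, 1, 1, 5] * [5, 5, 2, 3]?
Use y[k] = Σ_i a[i]·b[k-i] at k=4. y[4] = 4×3 + 1×2 + 1×5 + 5×5 = 44

44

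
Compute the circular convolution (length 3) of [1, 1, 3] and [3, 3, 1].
Use y[k] = Σ_j u[j]·v[(k-j) mod 3]. y[0] = 1×3 + 1×1 + 3×3 = 13; y[1] = 1×3 + 1×3 + 3×1 = 9; y[2] = 1×1 + 1×3 + 3×3 = 13. Result: [13, 9, 13]

[13, 9, 13]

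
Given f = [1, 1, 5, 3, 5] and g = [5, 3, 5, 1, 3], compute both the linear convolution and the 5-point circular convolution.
Linear: y_lin[0] = 1×5 = 5; y_lin[1] = 1×3 + 1×5 = 8; y_lin[2] = 1×5 + 1×3 + 5×5 = 33; y_lin[3] = 1×1 + 1×5 + 5×3 + 3×5 = 36; y_lin[4] = 1×3 + 1×1 + 5×5 + 3×3 + 5×5 = 63; y_lin[5] = 1×3 + 5×1 + 3×5 + 5×3 = 38; y_lin[6] = 5×3 + 3×1 + 5×5 = 43; y_lin[7] = 3×3 + 5×1 = 14; y_lin[8] = 5×3 = 15 → [5, 8, 33, 36, 63, 38, 43, 14, 15]. Circular (length 5): y[0] = 1×5 + 1×3 + 5×1 + 3×5 + 5×3 = 43; y[1] = 1×3 + 1×5 + 5×3 + 3×1 + 5×5 = 51; y[2] = 1×5 + 1×3 + 5×5 + 3×3 + 5×1 = 47; y[3] = 1×1 + 1×5 + 5×3 + 3×5 + 5×3 = 51; y[4] = 1×3 + 1×1 + 5×5 + 3×3 + 5×5 = 63 → [43, 51, 47, 51, 63]

Linear: [5, 8, 33, 36, 63, 38, 43, 14, 15], Circular: [43, 51, 47, 51, 63]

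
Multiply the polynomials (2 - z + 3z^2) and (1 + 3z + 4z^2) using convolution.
Ascending coefficients: a = [2, -1, 3], b = [1, 3, 4]. c[0] = 2×1 = 2; c[1] = 2×3 + -1×1 = 5; c[2] = 2×4 + -1×3 + 3×1 = 8; c[3] = -1×4 + 3×3 = 5; c[4] = 3×4 = 12. Result coefficients: [2, 5, 8, 5, 12] → 2 + 5z + 8z^2 + 5z^3 + 12z^4

2 + 5z + 8z^2 + 5z^3 + 12z^4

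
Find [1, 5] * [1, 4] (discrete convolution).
y[0] = 1×1 = 1; y[1] = 1×4 + 5×1 = 9; y[2] = 5×4 = 20

[1, 9, 20]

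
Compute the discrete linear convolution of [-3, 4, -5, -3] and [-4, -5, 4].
y[0] = -3×-4 = 12; y[1] = -3×-5 + 4×-4 = -1; y[2] = -3×4 + 4×-5 + -5×-4 = -12; y[3] = 4×4 + -5×-5 + -3×-4 = 53; y[4] = -5×4 + -3×-5 = -5; y[5] = -3×4 = -12

[12, -1, -12, 53, -5, -12]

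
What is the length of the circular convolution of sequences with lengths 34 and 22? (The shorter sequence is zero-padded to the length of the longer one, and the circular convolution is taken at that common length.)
Circular convolution (zero-padding the shorter input) has length max(m, n) = max(34, 22) = 34

34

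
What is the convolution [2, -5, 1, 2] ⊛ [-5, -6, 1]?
y[0] = 2×-5 = -10; y[1] = 2×-6 + -5×-5 = 13; y[2] = 2×1 + -5×-6 + 1×-5 = 27; y[3] = -5×1 + 1×-6 + 2×-5 = -21; y[4] = 1×1 + 2×-6 = -11; y[5] = 2×1 = 2

[-10, 13, 27, -21, -11, 2]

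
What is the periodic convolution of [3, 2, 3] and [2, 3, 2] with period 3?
Use y[k] = Σ_j s[j]·t[(k-j) mod 3]. y[0] = 3×2 + 2×2 + 3×3 = 19; y[1] = 3×3 + 2×2 + 3×2 = 19; y[2] = 3×2 + 2×3 + 3×2 = 18. Result: [19, 19, 18]

[19, 19, 18]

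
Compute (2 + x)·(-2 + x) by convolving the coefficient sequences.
Ascending coefficients: a = [2, 1], b = [-2, 1]. c[0] = 2×-2 = -4; c[1] = 2×1 + 1×-2 = 0; c[2] = 1×1 = 1. Result coefficients: [-4, 0, 1] → -4 + x^2

-4 + x^2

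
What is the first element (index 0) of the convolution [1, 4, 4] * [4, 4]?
Use y[k] = Σ_i a[i]·b[k-i] at k=0. y[0] = 1×4 = 4

4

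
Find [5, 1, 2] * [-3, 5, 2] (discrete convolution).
y[0] = 5×-3 = -15; y[1] = 5×5 + 1×-3 = 22; y[2] = 5×2 + 1×5 + 2×-3 = 9; y[3] = 1×2 + 2×5 = 12; y[4] = 2×2 = 4

[-15, 22, 9, 12, 4]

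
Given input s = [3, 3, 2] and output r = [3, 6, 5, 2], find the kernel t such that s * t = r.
Output length 4 = len(s) + len(t) - 1 ⇒ len(t) = 2. Solve t forward using t[k] = (r[k] - Σ_{i≥1} s[i]·t[k-i]) / s[0]: t[0] = r[0] / s[0] = 3 / 3 = 1; t[1] = (r[1] - 3×1) / s[0] = (6 - 3×1) / 3 = 1. So t = [1, 1]. Forward-check [3, 3, 2] * [1, 1]: r[0] = 3×1 = 3; r[1] = 3×1 + 3×1 = 6; r[2] = 3×1 + 2×1 = 5; r[3] = 2×1 = 2 → [3, 6, 5, 2] ✓

[1, 1]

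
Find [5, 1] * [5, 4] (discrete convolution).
y[0] = 5×5 = 25; y[1] = 5×4 + 1×5 = 25; y[2] = 1×4 = 4

[25, 25, 4]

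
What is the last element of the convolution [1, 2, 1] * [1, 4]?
Use y[k] = Σ_i a[i]·b[k-i] at k=3. y[3] = 1×4 = 4

4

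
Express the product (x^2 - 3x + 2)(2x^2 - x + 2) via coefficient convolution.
Ascending coefficients: a = [2, -3, 1], b = [2, -1, 2]. c[0] = 2×2 = 4; c[1] = 2×-1 + -3×2 = -8; c[2] = 2×2 + -3×-1 + 1×2 = 9; c[3] = -3×2 + 1×-1 = -7; c[4] = 1×2 = 2. Result coefficients: [4, -8, 9, -7, 2] → 2x^4 - 7x^3 + 9x^2 - 8x + 4

2x^4 - 7x^3 + 9x^2 - 8x + 4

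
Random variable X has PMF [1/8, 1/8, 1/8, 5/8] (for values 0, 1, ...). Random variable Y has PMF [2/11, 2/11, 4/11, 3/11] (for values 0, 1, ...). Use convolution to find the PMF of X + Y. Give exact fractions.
P(X+Y=k) = Σ_i P(X=i)·P(Y=k-i) — a convolution of [1/8, 1/8, 1/8, 5/8] and [2/11, 2/11, 4/11, 3/11]. P(X+Y=0) = (1/8)×(2/11) = 1/44; P(X+Y=1) = (1/8)×(2/11) + (1/8)×(2/11) = 1/44 + 1/44 = 1/22; P(X+Y=2) = (1/8)×(4/11) + (1/8)×(2/11) + (1/8)×(2/11) = 1/22 + 1/44 + 1/44 = 1/11; P(X+Y=3) = (1/8)×(3/11) + (1/8)×(4/11) + (1/8)×(2/11) + (5/8)×(2/11) = 3/88 + 1/22 + 1/44 + 5/44 = 19/88; P(X+Y=4) = (1/8)×(3/11) + (1/8)×(4/11) + (5/8)×(2/11) = 3/88 + 1/22 + 5/44 = 17/88; P(X+Y=5) = (1/8)×(3/11) + (5/8)×(4/11) = 3/88 + 5/22 = 23/88; P(X+Y=6) = (5/8)×(3/11) = 15/88. PMF: [1/44, 1/22, 1/11, 19/88, 17/88, 23/88, 15/88] (sums to 1 ✓)

[1/44, 1/22, 1/11, 19/88, 17/88, 23/88, 15/88]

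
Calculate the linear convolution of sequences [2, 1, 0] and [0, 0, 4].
y[0] = 2×0 = 0; y[1] = 2×0 + 1×0 = 0; y[2] = 2×4 + 1×0 + 0×0 = 8; y[3] = 1×4 + 0×0 = 4; y[4] = 0×4 = 0

[0, 0, 8, 4, 0]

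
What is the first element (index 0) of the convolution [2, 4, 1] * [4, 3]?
Use y[k] = Σ_i a[i]·b[k-i] at k=0. y[0] = 2×4 = 8

8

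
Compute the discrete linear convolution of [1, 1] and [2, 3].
y[0] = 1×2 = 2; y[1] = 1×3 + 1×2 = 5; y[2] = 1×3 = 3

[2, 5, 3]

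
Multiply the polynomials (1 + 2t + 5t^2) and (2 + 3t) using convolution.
Ascending coefficients: a = [1, 2, 5], b = [2, 3]. c[0] = 1×2 = 2; c[1] = 1×3 + 2×2 = 7; c[2] = 2×3 + 5×2 = 16; c[3] = 5×3 = 15. Result coefficients: [2, 7, 16, 15] → 2 + 7t + 16t^2 + 15t^3

2 + 7t + 16t^2 + 15t^3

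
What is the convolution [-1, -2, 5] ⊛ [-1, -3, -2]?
y[0] = -1×-1 = 1; y[1] = -1×-3 + -2×-1 = 5; y[2] = -1×-2 + -2×-3 + 5×-1 = 3; y[3] = -2×-2 + 5×-3 = -11; y[4] = 5×-2 = -10

[1, 5, 3, -11, -10]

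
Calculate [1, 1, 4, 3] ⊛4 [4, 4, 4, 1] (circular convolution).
Use y[k] = Σ_j x[j]·h[(k-j) mod 4]. y[0] = 1×4 + 1×1 + 4×4 + 3×4 = 33; y[1] = 1×4 + 1×4 + 4×1 + 3×4 = 24; y[2] = 1×4 + 1×4 + 4×4 + 3×1 = 27; y[3] = 1×1 + 1×4 + 4×4 + 3×4 = 33. Result: [33, 24, 27, 33]

[33, 24, 27, 33]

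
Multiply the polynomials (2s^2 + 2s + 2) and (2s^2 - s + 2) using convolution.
Ascending coefficients: a = [2, 2, 2], b = [2, -1, 2]. c[0] = 2×2 = 4; c[1] = 2×-1 + 2×2 = 2; c[2] = 2×2 + 2×-1 + 2×2 = 6; c[3] = 2×2 + 2×-1 = 2; c[4] = 2×2 = 4. Result coefficients: [4, 2, 6, 2, 4] → 4s^4 + 2s^3 + 6s^2 + 2s + 4

4s^4 + 2s^3 + 6s^2 + 2s + 4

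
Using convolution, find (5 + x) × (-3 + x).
Ascending coefficients: a = [5, 1], b = [-3, 1]. c[0] = 5×-3 = -15; c[1] = 5×1 + 1×-3 = 2; c[2] = 1×1 = 1. Result coefficients: [-15, 2, 1] → -15 + 2x + x^2

-15 + 2x + x^2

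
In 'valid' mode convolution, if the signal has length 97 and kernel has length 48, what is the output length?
'Valid' mode counts only positions where the kernel fully overlaps the signal: m - n + 1 = 97 - 48 + 1 = 50

50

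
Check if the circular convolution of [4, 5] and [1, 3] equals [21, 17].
Recompute circular convolution of [4, 5] and [1, 3]: y[0] = 4×1 + 5×3 = 19; y[1] = 4×3 + 5×1 = 17 → [19, 17]. Compare to given [21, 17]: they differ at index 0: given 21, correct 19, so answer: No

No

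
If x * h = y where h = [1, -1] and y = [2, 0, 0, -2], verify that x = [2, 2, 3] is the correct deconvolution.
Forward-compute [2, 2, 3] * [1, -1]: y[0] = 2×1 = 2; y[1] = 2×-1 + 2×1 = 0; y[2] = 2×-1 + 3×1 = 1; y[3] = 3×-1 = -3 → [2, 0, 1, -3]. Does not match given y = [2, 0, 0, -2].

Not verified. [2, 2, 3] * [1, -1] = [2, 0, 1, -3], which differs from [2, 0, 0, -2] at index 2.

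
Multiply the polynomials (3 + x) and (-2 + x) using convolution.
Ascending coefficients: a = [3, 1], b = [-2, 1]. c[0] = 3×-2 = -6; c[1] = 3×1 + 1×-2 = 1; c[2] = 1×1 = 1. Result coefficients: [-6, 1, 1] → -6 + x + x^2

-6 + x + x^2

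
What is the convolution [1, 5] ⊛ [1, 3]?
y[0] = 1×1 = 1; y[1] = 1×3 + 5×1 = 8; y[2] = 5×3 = 15

[1, 8, 15]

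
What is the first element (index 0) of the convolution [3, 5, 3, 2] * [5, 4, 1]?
Use y[k] = Σ_i a[i]·b[k-i] at k=0. y[0] = 3×5 = 15

15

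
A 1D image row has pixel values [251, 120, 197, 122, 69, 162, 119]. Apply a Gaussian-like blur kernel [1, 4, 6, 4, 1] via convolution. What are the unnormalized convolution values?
Convolve image row [251, 120, 197, 122, 69, 162, 119] with kernel [1, 4, 6, 4, 1]: y[0] = 251×1 = 251; y[1] = 251×4 + 120×1 = 1124; y[2] = 251×6 + 120×4 + 197×1 = 2183; y[3] = 251×4 + 120×6 + 197×4 + 122×1 = 2634; y[4] = 251×1 + 120×4 + 197×6 + 122×4 + 69×1 = 2470; y[5] = 120×1 + 197×4 + 122×6 + 69×4 + 162×1 = 2078; y[6] = 197×1 + 122×4 + 69×6 + 162×4 + 119×1 = 1866; y[7] = 122×1 + 69×4 + 162×6 + 119×4 = 1846; y[8] = 69×1 + 162×4 + 119×6 = 1431; y[9] = 162×1 + 119×4 = 638; y[10] = 119×1 = 119 → [251, 1124, 2183, 2634, 2470, 2078, 1866, 1846, 1431, 638, 119]. Normalization factor = sum(kernel) = 16.

[251, 1124, 2183, 2634, 2470, 2078, 1866, 1846, 1431, 638, 119]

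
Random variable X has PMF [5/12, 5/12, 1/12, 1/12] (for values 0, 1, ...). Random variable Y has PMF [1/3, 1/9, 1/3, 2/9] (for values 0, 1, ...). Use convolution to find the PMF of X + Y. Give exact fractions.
P(X+Y=k) = Σ_i P(X=i)·P(Y=k-i) — a convolution of [5/12, 5/12, 1/12, 1/12] and [1/3, 1/9, 1/3, 2/9]. P(X+Y=0) = (5/12)×(1/3) = 5/36; P(X+Y=1) = (5/12)×(1/9) + (5/12)×(1/3) = 5/108 + 5/36 = 5/27; P(X+Y=2) = (5/12)×(1/3) + (5/12)×(1/9) + (1/12)×(1/3) = 5/36 + 5/108 + 1/36 = 23/108; P(X+Y=3) = (5/12)×(2/9) + (5/12)×(1/3) + (1/12)×(1/9) + (1/12)×(1/3) = 5/54 + 5/36 + 1/108 + 1/36 = 29/108; P(X+Y=4) = (5/12)×(2/9) + (1/12)×(1/3) + (1/12)×(1/9) = 5/54 + 1/36 + 1/108 = 7/54; P(X+Y=5) = (1/12)×(2/9) + (1/12)×(1/3) = 1/54 + 1/36 = 5/108; P(X+Y=6) = (1/12)×(2/9) = 1/54. PMF: [5/36, 5/27, 23/108, 29/108, 7/54, 5/108, 1/54] (sums to 1 ✓)

[5/36, 5/27, 23/108, 29/108, 7/54, 5/108, 1/54]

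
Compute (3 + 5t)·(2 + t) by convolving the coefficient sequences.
Ascending coefficients: a = [3, 5], b = [2, 1]. c[0] = 3×2 = 6; c[1] = 3×1 + 5×2 = 13; c[2] = 5×1 = 5. Result coefficients: [6, 13, 5] → 6 + 13t + 5t^2

6 + 13t + 5t^2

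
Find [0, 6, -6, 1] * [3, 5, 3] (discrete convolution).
y[0] = 0×3 = 0; y[1] = 0×5 + 6×3 = 18; y[2] = 0×3 + 6×5 + -6×3 = 12; y[3] = 6×3 + -6×5 + 1×3 = -9; y[4] = -6×3 + 1×5 = -13; y[5] = 1×3 = 3

[0, 18, 12, -9, -13, 3]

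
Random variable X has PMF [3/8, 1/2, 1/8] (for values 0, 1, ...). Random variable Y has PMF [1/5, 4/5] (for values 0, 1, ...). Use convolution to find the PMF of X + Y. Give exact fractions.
P(X+Y=k) = Σ_i P(X=i)·P(Y=k-i) — a convolution of [3/8, 1/2, 1/8] and [1/5, 4/5]. P(X+Y=0) = (3/8)×(1/5) = 3/40; P(X+Y=1) = (3/8)×(4/5) + (1/2)×(1/5) = 3/10 + 1/10 = 2/5; P(X+Y=2) = (1/2)×(4/5) + (1/8)×(1/5) = 2/5 + 1/40 = 17/40; P(X+Y=3) = (1/8)×(4/5) = 1/10. PMF: [3/40, 2/5, 17/40, 1/10] (sums to 1 ✓)

[3/40, 2/5, 17/40, 1/10]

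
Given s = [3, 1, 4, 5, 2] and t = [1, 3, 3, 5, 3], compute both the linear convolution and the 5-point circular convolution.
Linear: y_lin[0] = 3×1 = 3; y_lin[1] = 3×3 + 1×1 = 10; y_lin[2] = 3×3 + 1×3 + 4×1 = 16; y_lin[3] = 3×5 + 1×3 + 4×3 + 5×1 = 35; y_lin[4] = 3×3 + 1×5 + 4×3 + 5×3 + 2×1 = 43; y_lin[5] = 1×3 + 4×5 + 5×3 + 2×3 = 44; y_lin[6] = 4×3 + 5×5 + 2×3 = 43; y_lin[7] = 5×3 + 2×5 = 25; y_lin[8] = 2×3 = 6 → [3, 10, 16, 35, 43, 44, 43, 25, 6]. Circular (length 5): y[0] = 3×1 + 1×3 + 4×5 + 5×3 + 2×3 = 47; y[1] = 3×3 + 1×1 + 4×3 + 5×5 + 2×3 = 53; y[2] = 3×3 + 1×3 + 4×1 + 5×3 + 2×5 = 41; y[3] = 3×5 + 1×3 + 4×3 + 5×1 + 2×3 = 41; y[4] = 3×3 + 1×5 + 4×3 + 5×3 + 2×1 = 43 → [47, 53, 41, 41, 43]

Linear: [3, 10, 16, 35, 43, 44, 43, 25, 6], Circular: [47, 53, 41, 41, 43]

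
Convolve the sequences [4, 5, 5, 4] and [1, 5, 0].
y[0] = 4×1 = 4; y[1] = 4×5 + 5×1 = 25; y[2] = 4×0 + 5×5 + 5×1 = 30; y[3] = 5×0 + 5×5 + 4×1 = 29; y[4] = 5×0 + 4×5 = 20; y[5] = 4×0 = 0

[4, 25, 30, 29, 20, 0]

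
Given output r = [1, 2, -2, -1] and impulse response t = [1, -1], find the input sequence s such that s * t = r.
Deconvolve r=[1, 2, -2, -1] by t=[1, -1]. Since t[0]=1, solve forward: s[0] = r[0] / 1 = 1; s[1] = (r[1] - 1×-1) / 1 = 3; s[2] = (r[2] - 3×-1) / 1 = 1. So s = [1, 3, 1]. Check by forward convolution: r[0] = 1×1 = 1; r[1] = 1×-1 + 3×1 = 2; r[2] = 3×-1 + 1×1 = -2; r[3] = 1×-1 = -1

[1, 3, 1]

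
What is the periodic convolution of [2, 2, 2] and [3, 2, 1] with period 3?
Use y[k] = Σ_j u[j]·v[(k-j) mod 3]. y[0] = 2×3 + 2×1 + 2×2 = 12; y[1] = 2×2 + 2×3 + 2×1 = 12; y[2] = 2×1 + 2×2 + 2×3 = 12. Result: [12, 12, 12]

[12, 12, 12]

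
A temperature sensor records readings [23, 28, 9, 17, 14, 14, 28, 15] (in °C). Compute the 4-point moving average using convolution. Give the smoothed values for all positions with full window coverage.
4-point moving average kernel = [1, 1, 1, 1]. Apply in 'valid' mode (full window coverage): avg[0] = (23 + 28 + 9 + 17) / 4 = 19.25; avg[1] = (28 + 9 + 17 + 14) / 4 = 17.0; avg[2] = (9 + 17 + 14 + 14) / 4 = 13.5; avg[3] = (17 + 14 + 14 + 28) / 4 = 18.25; avg[4] = (14 + 14 + 28 + 15) / 4 = 17.75. Smoothed values: [19.25, 17.0, 13.5, 18.25, 17.75]

[19.25, 17.0, 13.5, 18.25, 17.75]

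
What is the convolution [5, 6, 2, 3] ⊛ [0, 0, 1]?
y[0] = 5×0 = 0; y[1] = 5×0 + 6×0 = 0; y[2] = 5×1 + 6×0 + 2×0 = 5; y[3] = 6×1 + 2×0 + 3×0 = 6; y[4] = 2×1 + 3×0 = 2; y[5] = 3×1 = 3

[0, 0, 5, 6, 2, 3]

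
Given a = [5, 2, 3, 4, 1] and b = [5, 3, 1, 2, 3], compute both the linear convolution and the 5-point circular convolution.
Linear: y_lin[0] = 5×5 = 25; y_lin[1] = 5×3 + 2×5 = 25; y_lin[2] = 5×1 + 2×3 + 3×5 = 26; y_lin[3] = 5×2 + 2×1 + 3×3 + 4×5 = 41; y_lin[4] = 5×3 + 2×2 + 3×1 + 4×3 + 1×5 = 39; y_lin[5] = 2×3 + 3×2 + 4×1 + 1×3 = 19; y_lin[6] = 3×3 + 4×2 + 1×1 = 18; y_lin[7] = 4×3 + 1×2 = 14; y_lin[8] = 1×3 = 3 → [25, 25, 26, 41, 39, 19, 18, 14, 3]. Circular (length 5): y[0] = 5×5 + 2×3 + 3×2 + 4×1 + 1×3 = 44; y[1] = 5×3 + 2×5 + 3×3 + 4×2 + 1×1 = 43; y[2] = 5×1 + 2×3 + 3×5 + 4×3 + 1×2 = 40; y[3] = 5×2 + 2×1 + 3×3 + 4×5 + 1×3 = 44; y[4] = 5×3 + 2×2 + 3×1 + 4×3 + 1×5 = 39 → [44, 43, 40, 44, 39]

Linear: [25, 25, 26, 41, 39, 19, 18, 14, 3], Circular: [44, 43, 40, 44, 39]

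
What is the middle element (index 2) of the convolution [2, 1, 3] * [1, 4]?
Use y[k] = Σ_i a[i]·b[k-i] at k=2. y[2] = 1×4 + 3×1 = 7

7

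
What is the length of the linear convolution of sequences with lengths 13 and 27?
Linear/full convolution length: m + n - 1 = 13 + 27 - 1 = 39

39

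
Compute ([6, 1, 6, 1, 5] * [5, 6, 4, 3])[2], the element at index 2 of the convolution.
Use y[k] = Σ_i a[i]·b[k-i] at k=2. y[2] = 6×4 + 1×6 + 6×5 = 60

60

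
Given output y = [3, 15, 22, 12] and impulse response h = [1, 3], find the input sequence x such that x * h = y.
Deconvolve y=[3, 15, 22, 12] by h=[1, 3]. Since h[0]=1, solve forward: x[0] = y[0] / 1 = 3; x[1] = (y[1] - 3×3) / 1 = 6; x[2] = (y[2] - 6×3) / 1 = 4. So x = [3, 6, 4]. Check by forward convolution: y[0] = 3×1 = 3; y[1] = 3×3 + 6×1 = 15; y[2] = 6×3 + 4×1 = 22; y[3] = 4×3 = 12

[3, 6, 4]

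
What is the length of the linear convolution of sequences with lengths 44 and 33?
Linear/full convolution length: m + n - 1 = 44 + 33 - 1 = 76

76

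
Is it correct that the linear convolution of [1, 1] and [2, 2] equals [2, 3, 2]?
Recompute linear convolution of [1, 1] and [2, 2]: y[0] = 1×2 = 2; y[1] = 1×2 + 1×2 = 4; y[2] = 1×2 = 2 → [2, 4, 2]. Compare to given [2, 3, 2]: they differ at index 1: given 3, correct 4, so answer: No

No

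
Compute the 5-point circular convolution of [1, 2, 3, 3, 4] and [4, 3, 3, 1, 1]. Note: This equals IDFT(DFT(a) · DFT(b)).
Either evaluate y[k] = Σ_j a[j]·b[(k-j) mod 5] directly, or use IDFT(DFT(a) · DFT(b)). y[0] = 1×4 + 2×1 + 3×1 + 3×3 + 4×3 = 30; y[1] = 1×3 + 2×4 + 3×1 + 3×1 + 4×3 = 29; y[2] = 1×3 + 2×3 + 3×4 + 3×1 + 4×1 = 28; y[3] = 1×1 + 2×3 + 3×3 + 3×4 + 4×1 = 32; y[4] = 1×1 + 2×1 + 3×3 + 3×3 + 4×4 = 37. Result: [30, 29, 28, 32, 37]

[30, 29, 28, 32, 37]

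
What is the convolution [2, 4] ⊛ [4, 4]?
y[0] = 2×4 = 8; y[1] = 2×4 + 4×4 = 24; y[2] = 4×4 = 16

[8, 24, 16]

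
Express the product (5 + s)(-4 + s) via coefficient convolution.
Ascending coefficients: a = [5, 1], b = [-4, 1]. c[0] = 5×-4 = -20; c[1] = 5×1 + 1×-4 = 1; c[2] = 1×1 = 1. Result coefficients: [-20, 1, 1] → -20 + s + s^2

-20 + s + s^2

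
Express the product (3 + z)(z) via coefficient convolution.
Ascending coefficients: a = [3, 1], b = [0, 1]. c[0] = 3×0 = 0; c[1] = 3×1 + 1×0 = 3; c[2] = 1×1 = 1. Result coefficients: [0, 3, 1] → 3z + z^2

3z + z^2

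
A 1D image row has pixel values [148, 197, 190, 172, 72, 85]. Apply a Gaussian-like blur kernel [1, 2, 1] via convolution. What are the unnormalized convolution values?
Convolve image row [148, 197, 190, 172, 72, 85] with kernel [1, 2, 1]: y[0] = 148×1 = 148; y[1] = 148×2 + 197×1 = 493; y[2] = 148×1 + 197×2 + 190×1 = 732; y[3] = 197×1 + 190×2 + 172×1 = 749; y[4] = 190×1 + 172×2 + 72×1 = 606; y[5] = 172×1 + 72×2 + 85×1 = 401; y[6] = 72×1 + 85×2 = 242; y[7] = 85×1 = 85 → [148, 493, 732, 749, 606, 401, 242, 85]. Normalization factor = sum(kernel) = 4.

[148, 493, 732, 749, 606, 401, 242, 85]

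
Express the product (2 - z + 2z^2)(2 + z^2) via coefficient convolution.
Ascending coefficients: a = [2, -1, 2], b = [2, 0, 1]. c[0] = 2×2 = 4; c[1] = 2×0 + -1×2 = -2; c[2] = 2×1 + -1×0 + 2×2 = 6; c[3] = -1×1 + 2×0 = -1; c[4] = 2×1 = 2. Result coefficients: [4, -2, 6, -1, 2] → 4 - 2z + 6z^2 - z^3 + 2z^4

4 - 2z + 6z^2 - z^3 + 2z^4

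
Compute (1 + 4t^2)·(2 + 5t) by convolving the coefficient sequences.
Ascending coefficients: a = [1, 0, 4], b = [2, 5]. c[0] = 1×2 = 2; c[1] = 1×5 + 0×2 = 5; c[2] = 0×5 + 4×2 = 8; c[3] = 4×5 = 20. Result coefficients: [2, 5, 8, 20] → 2 + 5t + 8t^2 + 20t^3

2 + 5t + 8t^2 + 20t^3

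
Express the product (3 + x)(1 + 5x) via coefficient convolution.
Ascending coefficients: a = [3, 1], b = [1, 5]. c[0] = 3×1 = 3; c[1] = 3×5 + 1×1 = 16; c[2] = 1×5 = 5. Result coefficients: [3, 16, 5] → 3 + 16x + 5x^2

3 + 16x + 5x^2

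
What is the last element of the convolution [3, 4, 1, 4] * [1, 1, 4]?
Use y[k] = Σ_i a[i]·b[k-i] at k=5. y[5] = 4×4 = 16

16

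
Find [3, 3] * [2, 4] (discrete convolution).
y[0] = 3×2 = 6; y[1] = 3×4 + 3×2 = 18; y[2] = 3×4 = 12

[6, 18, 12]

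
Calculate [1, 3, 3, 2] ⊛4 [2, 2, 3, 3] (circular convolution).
Use y[k] = Σ_j s[j]·t[(k-j) mod 4]. y[0] = 1×2 + 3×3 + 3×3 + 2×2 = 24; y[1] = 1×2 + 3×2 + 3×3 + 2×3 = 23; y[2] = 1×3 + 3×2 + 3×2 + 2×3 = 21; y[3] = 1×3 + 3×3 + 3×2 + 2×2 = 22. Result: [24, 23, 21, 22]

[24, 23, 21, 22]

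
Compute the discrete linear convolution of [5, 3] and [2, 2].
y[0] = 5×2 = 10; y[1] = 5×2 + 3×2 = 16; y[2] = 3×2 = 6

[10, 16, 6]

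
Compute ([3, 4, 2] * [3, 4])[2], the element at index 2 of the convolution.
Use y[k] = Σ_i a[i]·b[k-i] at k=2. y[2] = 4×4 + 2×3 = 22

22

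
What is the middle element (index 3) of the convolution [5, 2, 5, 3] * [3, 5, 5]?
Use y[k] = Σ_i a[i]·b[k-i] at k=3. y[3] = 2×5 + 5×5 + 3×3 = 44

44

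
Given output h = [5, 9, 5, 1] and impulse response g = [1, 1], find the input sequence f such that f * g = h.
Deconvolve h=[5, 9, 5, 1] by g=[1, 1]. Since g[0]=1, solve forward: f[0] = h[0] / 1 = 5; f[1] = (h[1] - 5×1) / 1 = 4; f[2] = (h[2] - 4×1) / 1 = 1. So f = [5, 4, 1]. Check by forward convolution: h[0] = 5×1 = 5; h[1] = 5×1 + 4×1 = 9; h[2] = 4×1 + 1×1 = 5; h[3] = 1×1 = 1

[5, 4, 1]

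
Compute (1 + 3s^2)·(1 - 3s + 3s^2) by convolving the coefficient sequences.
Ascending coefficients: a = [1, 0, 3], b = [1, -3, 3]. c[0] = 1×1 = 1; c[1] = 1×-3 + 0×1 = -3; c[2] = 1×3 + 0×-3 + 3×1 = 6; c[3] = 0×3 + 3×-3 = -9; c[4] = 3×3 = 9. Result coefficients: [1, -3, 6, -9, 9] → 1 - 3s + 6s^2 - 9s^3 + 9s^4

1 - 3s + 6s^2 - 9s^3 + 9s^4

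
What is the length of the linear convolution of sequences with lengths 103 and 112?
Linear/full convolution length: m + n - 1 = 103 + 112 - 1 = 214

214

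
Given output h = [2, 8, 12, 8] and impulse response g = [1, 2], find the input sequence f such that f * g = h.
Deconvolve h=[2, 8, 12, 8] by g=[1, 2]. Since g[0]=1, solve forward: f[0] = h[0] / 1 = 2; f[1] = (h[1] - 2×2) / 1 = 4; f[2] = (h[2] - 4×2) / 1 = 4. So f = [2, 4, 4]. Check by forward convolution: h[0] = 2×1 = 2; h[1] = 2×2 + 4×1 = 8; h[2] = 4×2 + 4×1 = 12; h[3] = 4×2 = 8

[2, 4, 4]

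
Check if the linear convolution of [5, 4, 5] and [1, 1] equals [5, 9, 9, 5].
Recompute linear convolution of [5, 4, 5] and [1, 1]: y[0] = 5×1 = 5; y[1] = 5×1 + 4×1 = 9; y[2] = 4×1 + 5×1 = 9; y[3] = 5×1 = 5 → [5, 9, 9, 5]. Given [5, 9, 9, 5] matches, so answer: Yes

Yes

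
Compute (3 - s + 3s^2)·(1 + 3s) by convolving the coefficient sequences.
Ascending coefficients: a = [3, -1, 3], b = [1, 3]. c[0] = 3×1 = 3; c[1] = 3×3 + -1×1 = 8; c[2] = -1×3 + 3×1 = 0; c[3] = 3×3 = 9. Result coefficients: [3, 8, 0, 9] → 3 + 8s + 9s^3

3 + 8s + 9s^3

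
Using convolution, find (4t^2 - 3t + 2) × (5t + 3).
Ascending coefficients: a = [2, -3, 4], b = [3, 5]. c[0] = 2×3 = 6; c[1] = 2×5 + -3×3 = 1; c[2] = -3×5 + 4×3 = -3; c[3] = 4×5 = 20. Result coefficients: [6, 1, -3, 20] → 20t^3 - 3t^2 + t + 6

20t^3 - 3t^2 + t + 6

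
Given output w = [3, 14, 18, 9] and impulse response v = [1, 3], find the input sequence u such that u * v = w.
Deconvolve w=[3, 14, 18, 9] by v=[1, 3]. Since v[0]=1, solve forward: u[0] = w[0] / 1 = 3; u[1] = (w[1] - 3×3) / 1 = 5; u[2] = (w[2] - 5×3) / 1 = 3. So u = [3, 5, 3]. Check by forward convolution: w[0] = 3×1 = 3; w[1] = 3×3 + 5×1 = 14; w[2] = 5×3 + 3×1 = 18; w[3] = 3×3 = 9

[3, 5, 3]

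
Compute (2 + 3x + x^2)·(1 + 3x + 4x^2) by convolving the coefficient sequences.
Ascending coefficients: a = [2, 3, 1], b = [1, 3, 4]. c[0] = 2×1 = 2; c[1] = 2×3 + 3×1 = 9; c[2] = 2×4 + 3×3 + 1×1 = 18; c[3] = 3×4 + 1×3 = 15; c[4] = 1×4 = 4. Result coefficients: [2, 9, 18, 15, 4] → 2 + 9x + 18x^2 + 15x^3 + 4x^4

2 + 9x + 18x^2 + 15x^3 + 4x^4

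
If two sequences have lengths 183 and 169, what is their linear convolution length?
Linear/full convolution length: m + n - 1 = 183 + 169 - 1 = 351

351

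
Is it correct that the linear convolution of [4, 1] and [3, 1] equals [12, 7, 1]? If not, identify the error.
Recompute linear convolution of [4, 1] and [3, 1]: y[0] = 4×3 = 12; y[1] = 4×1 + 1×3 = 7; y[2] = 1×1 = 1 → [12, 7, 1]. Given [12, 7, 1] matches, so answer: Yes

Yes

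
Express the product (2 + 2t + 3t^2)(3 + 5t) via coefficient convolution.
Ascending coefficients: a = [2, 2, 3], b = [3, 5]. c[0] = 2×3 = 6; c[1] = 2×5 + 2×3 = 16; c[2] = 2×5 + 3×3 = 19; c[3] = 3×5 = 15. Result coefficients: [6, 16, 19, 15] → 6 + 16t + 19t^2 + 15t^3

6 + 16t + 19t^2 + 15t^3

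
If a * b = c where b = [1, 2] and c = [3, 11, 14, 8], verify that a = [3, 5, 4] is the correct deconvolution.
Forward-compute [3, 5, 4] * [1, 2]: c[0] = 3×1 = 3; c[1] = 3×2 + 5×1 = 11; c[2] = 5×2 + 4×1 = 14; c[3] = 4×2 = 8 → [3, 11, 14, 8]. Matches given c = [3, 11, 14, 8], so verified.

Verified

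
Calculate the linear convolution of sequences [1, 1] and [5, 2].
y[0] = 1×5 = 5; y[1] = 1×2 + 1×5 = 7; y[2] = 1×2 = 2

[5, 7, 2]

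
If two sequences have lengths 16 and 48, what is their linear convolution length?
Linear/full convolution length: m + n - 1 = 16 + 48 - 1 = 63

63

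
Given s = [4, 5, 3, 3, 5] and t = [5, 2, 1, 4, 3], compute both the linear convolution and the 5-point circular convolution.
Linear: y_lin[0] = 4×5 = 20; y_lin[1] = 4×2 + 5×5 = 33; y_lin[2] = 4×1 + 5×2 + 3×5 = 29; y_lin[3] = 4×4 + 5×1 + 3×2 + 3×5 = 42; y_lin[4] = 4×3 + 5×4 + 3×1 + 3×2 + 5×5 = 66; y_lin[5] = 5×3 + 3×4 + 3×1 + 5×2 = 40; y_lin[6] = 3×3 + 3×4 + 5×1 = 26; y_lin[7] = 3×3 + 5×4 = 29; y_lin[8] = 5×3 = 15 → [20, 33, 29, 42, 66, 40, 26, 29, 15]. Circular (length 5): y[0] = 4×5 + 5×3 + 3×4 + 3×1 + 5×2 = 60; y[1] = 4×2 + 5×5 + 3×3 + 3×4 + 5×1 = 59; y[2] = 4×1 + 5×2 + 3×5 + 3×3 + 5×4 = 58; y[3] = 4×4 + 5×1 + 3×2 + 3×5 + 5×3 = 57; y[4] = 4×3 + 5×4 + 3×1 + 3×2 + 5×5 = 66 → [60, 59, 58, 57, 66]

Linear: [20, 33, 29, 42, 66, 40, 26, 29, 15], Circular: [60, 59, 58, 57, 66]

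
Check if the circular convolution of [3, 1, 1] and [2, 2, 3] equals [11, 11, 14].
Recompute circular convolution of [3, 1, 1] and [2, 2, 3]: y[0] = 3×2 + 1×3 + 1×2 = 11; y[1] = 3×2 + 1×2 + 1×3 = 11; y[2] = 3×3 + 1×2 + 1×2 = 13 → [11, 11, 13]. Compare to given [11, 11, 14]: they differ at index 2: given 14, correct 13, so answer: No

No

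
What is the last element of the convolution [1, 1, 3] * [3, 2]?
Use y[k] = Σ_i a[i]·b[k-i] at k=3. y[3] = 3×2 = 6

6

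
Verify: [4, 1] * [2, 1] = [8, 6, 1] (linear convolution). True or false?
Recompute linear convolution of [4, 1] and [2, 1]: y[0] = 4×2 = 8; y[1] = 4×1 + 1×2 = 6; y[2] = 1×1 = 1 → [8, 6, 1]. Given [8, 6, 1] matches, so answer: Yes

Yes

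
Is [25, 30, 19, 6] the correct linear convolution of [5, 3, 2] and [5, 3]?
Recompute linear convolution of [5, 3, 2] and [5, 3]: y[0] = 5×5 = 25; y[1] = 5×3 + 3×5 = 30; y[2] = 3×3 + 2×5 = 19; y[3] = 2×3 = 6 → [25, 30, 19, 6]. Given [25, 30, 19, 6] matches, so answer: Yes

Yes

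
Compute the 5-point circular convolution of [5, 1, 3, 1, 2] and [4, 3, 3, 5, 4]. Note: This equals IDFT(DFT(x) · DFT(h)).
Either evaluate y[k] = Σ_j x[j]·h[(k-j) mod 5] directly, or use IDFT(DFT(x) · DFT(h)). y[0] = 5×4 + 1×4 + 3×5 + 1×3 + 2×3 = 48; y[1] = 5×3 + 1×4 + 3×4 + 1×5 + 2×3 = 42; y[2] = 5×3 + 1×3 + 3×4 + 1×4 + 2×5 = 44; y[3] = 5×5 + 1×3 + 3×3 + 1×4 + 2×4 = 49; y[4] = 5×4 + 1×5 + 3×3 + 1×3 + 2×4 = 45. Result: [48, 42, 44, 49, 45]

[48, 42, 44, 49, 45]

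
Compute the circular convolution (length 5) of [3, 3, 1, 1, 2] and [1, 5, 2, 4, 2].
Use y[k] = Σ_j a[j]·b[(k-j) mod 5]. y[0] = 3×1 + 3×2 + 1×4 + 1×2 + 2×5 = 25; y[1] = 3×5 + 3×1 + 1×2 + 1×4 + 2×2 = 28; y[2] = 3×2 + 3×5 + 1×1 + 1×2 + 2×4 = 32; y[3] = 3×4 + 3×2 + 1×5 + 1×1 + 2×2 = 28; y[4] = 3×2 + 3×4 + 1×2 + 1×5 + 2×1 = 27. Result: [25, 28, 32, 28, 27]

[25, 28, 32, 28, 27]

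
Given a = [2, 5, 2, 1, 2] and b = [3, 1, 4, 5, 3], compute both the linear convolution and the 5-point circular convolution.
Linear: y_lin[0] = 2×3 = 6; y_lin[1] = 2×1 + 5×3 = 17; y_lin[2] = 2×4 + 5×1 + 2×3 = 19; y_lin[3] = 2×5 + 5×4 + 2×1 + 1×3 = 35; y_lin[4] = 2×3 + 5×5 + 2×4 + 1×1 + 2×3 = 46; y_lin[5] = 5×3 + 2×5 + 1×4 + 2×1 = 31; y_lin[6] = 2×3 + 1×5 + 2×4 = 19; y_lin[7] = 1×3 + 2×5 = 13; y_lin[8] = 2×3 = 6 → [6, 17, 19, 35, 46, 31, 19, 13, 6]. Circular (length 5): y[0] = 2×3 + 5×3 + 2×5 + 1×4 + 2×1 = 37; y[1] = 2×1 + 5×3 + 2×3 + 1×5 + 2×4 = 36; y[2] = 2×4 + 5×1 + 2×3 + 1×3 + 2×5 = 32; y[3] = 2×5 + 5×4 + 2×1 + 1×3 + 2×3 = 41; y[4] = 2×3 + 5×5 + 2×4 + 1×1 + 2×3 = 46 → [37, 36, 32, 41, 46]

Linear: [6, 17, 19, 35, 46, 31, 19, 13, 6], Circular: [37, 36, 32, 41, 46]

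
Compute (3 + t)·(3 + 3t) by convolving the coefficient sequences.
Ascending coefficients: a = [3, 1], b = [3, 3]. c[0] = 3×3 = 9; c[1] = 3×3 + 1×3 = 12; c[2] = 1×3 = 3. Result coefficients: [9, 12, 3] → 9 + 12t + 3t^2

9 + 12t + 3t^2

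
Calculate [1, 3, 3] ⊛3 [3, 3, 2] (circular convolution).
Use y[k] = Σ_j u[j]·v[(k-j) mod 3]. y[0] = 1×3 + 3×2 + 3×3 = 18; y[1] = 1×3 + 3×3 + 3×2 = 18; y[2] = 1×2 + 3×3 + 3×3 = 20. Result: [18, 18, 20]

[18, 18, 20]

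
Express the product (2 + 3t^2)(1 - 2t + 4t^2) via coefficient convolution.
Ascending coefficients: a = [2, 0, 3], b = [1, -2, 4]. c[0] = 2×1 = 2; c[1] = 2×-2 + 0×1 = -4; c[2] = 2×4 + 0×-2 + 3×1 = 11; c[3] = 0×4 + 3×-2 = -6; c[4] = 3×4 = 12. Result coefficients: [2, -4, 11, -6, 12] → 2 - 4t + 11t^2 - 6t^3 + 12t^4

2 - 4t + 11t^2 - 6t^3 + 12t^4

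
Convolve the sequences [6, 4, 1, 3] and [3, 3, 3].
y[0] = 6×3 = 18; y[1] = 6×3 + 4×3 = 30; y[2] = 6×3 + 4×3 + 1×3 = 33; y[3] = 4×3 + 1×3 + 3×3 = 24; y[4] = 1×3 + 3×3 = 12; y[5] = 3×3 = 9

[18, 30, 33, 24, 12, 9]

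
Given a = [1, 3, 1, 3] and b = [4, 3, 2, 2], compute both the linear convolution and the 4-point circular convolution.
Linear: y_lin[0] = 1×4 = 4; y_lin[1] = 1×3 + 3×4 = 15; y_lin[2] = 1×2 + 3×3 + 1×4 = 15; y_lin[3] = 1×2 + 3×2 + 1×3 + 3×4 = 23; y_lin[4] = 3×2 + 1×2 + 3×3 = 17; y_lin[5] = 1×2 + 3×2 = 8; y_lin[6] = 3×2 = 6 → [4, 15, 15, 23, 17, 8, 6]. Circular (length 4): y[0] = 1×4 + 3×2 + 1×2 + 3×3 = 21; y[1] = 1×3 + 3×4 + 1×2 + 3×2 = 23; y[2] = 1×2 + 3×3 + 1×4 + 3×2 = 21; y[3] = 1×2 + 3×2 + 1×3 + 3×4 = 23 → [21, 23, 21, 23]

Linear: [4, 15, 15, 23, 17, 8, 6], Circular: [21, 23, 21, 23]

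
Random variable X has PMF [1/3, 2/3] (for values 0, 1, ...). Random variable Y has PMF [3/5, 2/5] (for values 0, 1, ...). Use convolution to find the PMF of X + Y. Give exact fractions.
P(X+Y=k) = Σ_i P(X=i)·P(Y=k-i) — a convolution of [1/3, 2/3] and [3/5, 2/5]. P(X+Y=0) = (1/3)×(3/5) = 1/5; P(X+Y=1) = (1/3)×(2/5) + (2/3)×(3/5) = 2/15 + 2/5 = 8/15; P(X+Y=2) = (2/3)×(2/5) = 4/15. PMF: [1/5, 8/15, 4/15] (sums to 1 ✓)

[1/5, 8/15, 4/15]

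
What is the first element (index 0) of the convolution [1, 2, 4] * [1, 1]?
Use y[k] = Σ_i a[i]·b[k-i] at k=0. y[0] = 1×1 = 1

1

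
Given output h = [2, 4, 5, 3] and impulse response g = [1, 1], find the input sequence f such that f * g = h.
Deconvolve h=[2, 4, 5, 3] by g=[1, 1]. Since g[0]=1, solve forward: f[0] = h[0] / 1 = 2; f[1] = (h[1] - 2×1) / 1 = 2; f[2] = (h[2] - 2×1) / 1 = 3. So f = [2, 2, 3]. Check by forward convolution: h[0] = 2×1 = 2; h[1] = 2×1 + 2×1 = 4; h[2] = 2×1 + 3×1 = 5; h[3] = 3×1 = 3

[2, 2, 3]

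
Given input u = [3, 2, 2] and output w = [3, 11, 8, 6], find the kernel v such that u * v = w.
Output length 4 = len(u) + len(v) - 1 ⇒ len(v) = 2. Solve v forward using v[k] = (w[k] - Σ_{i≥1} u[i]·v[k-i]) / u[0]: v[0] = w[0] / u[0] = 3 / 3 = 1; v[1] = (w[1] - 2×1) / u[0] = (11 - 2×1) / 3 = 3. So v = [1, 3]. Forward-check [3, 2, 2] * [1, 3]: w[0] = 3×1 = 3; w[1] = 3×3 + 2×1 = 11; w[2] = 2×3 + 2×1 = 8; w[3] = 2×3 = 6 → [3, 11, 8, 6] ✓

[1, 3]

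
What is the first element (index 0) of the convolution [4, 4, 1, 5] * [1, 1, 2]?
Use y[k] = Σ_i a[i]·b[k-i] at k=0. y[0] = 4×1 = 4

4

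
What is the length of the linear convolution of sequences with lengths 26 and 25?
Linear/full convolution length: m + n - 1 = 26 + 25 - 1 = 50

50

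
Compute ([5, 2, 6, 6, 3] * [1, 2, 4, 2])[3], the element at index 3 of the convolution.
Use y[k] = Σ_i a[i]·b[k-i] at k=3. y[3] = 5×2 + 2×4 + 6×2 + 6×1 = 36

36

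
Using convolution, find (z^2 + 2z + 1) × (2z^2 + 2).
Ascending coefficients: a = [1, 2, 1], b = [2, 0, 2]. c[0] = 1×2 = 2; c[1] = 1×0 + 2×2 = 4; c[2] = 1×2 + 2×0 + 1×2 = 4; c[3] = 2×2 + 1×0 = 4; c[4] = 1×2 = 2. Result coefficients: [2, 4, 4, 4, 2] → 2z^4 + 4z^3 + 4z^2 + 4z + 2

2z^4 + 4z^3 + 4z^2 + 4z + 2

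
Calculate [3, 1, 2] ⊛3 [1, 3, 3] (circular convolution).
Use y[k] = Σ_j u[j]·v[(k-j) mod 3]. y[0] = 3×1 + 1×3 + 2×3 = 12; y[1] = 3×3 + 1×1 + 2×3 = 16; y[2] = 3×3 + 1×3 + 2×1 = 14. Result: [12, 16, 14]

[12, 16, 14]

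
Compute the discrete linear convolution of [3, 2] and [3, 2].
y[0] = 3×3 = 9; y[1] = 3×2 + 2×3 = 12; y[2] = 2×2 = 4

[9, 12, 4]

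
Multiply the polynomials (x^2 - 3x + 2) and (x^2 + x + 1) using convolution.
Ascending coefficients: a = [2, -3, 1], b = [1, 1, 1]. c[0] = 2×1 = 2; c[1] = 2×1 + -3×1 = -1; c[2] = 2×1 + -3×1 + 1×1 = 0; c[3] = -3×1 + 1×1 = -2; c[4] = 1×1 = 1. Result coefficients: [2, -1, 0, -2, 1] → x^4 - 2x^3 - x + 2

x^4 - 2x^3 - x + 2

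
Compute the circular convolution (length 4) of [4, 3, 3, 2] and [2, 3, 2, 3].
Use y[k] = Σ_j a[j]·b[(k-j) mod 4]. y[0] = 4×2 + 3×3 + 3×2 + 2×3 = 29; y[1] = 4×3 + 3×2 + 3×3 + 2×2 = 31; y[2] = 4×2 + 3×3 + 3×2 + 2×3 = 29; y[3] = 4×3 + 3×2 + 3×3 + 2×2 = 31. Result: [29, 31, 29, 31]

[29, 31, 29, 31]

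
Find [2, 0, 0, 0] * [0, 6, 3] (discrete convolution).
y[0] = 2×0 = 0; y[1] = 2×6 + 0×0 = 12; y[2] = 2×3 + 0×6 + 0×0 = 6; y[3] = 0×3 + 0×6 + 0×0 = 0; y[4] = 0×3 + 0×6 = 0; y[5] = 0×3 = 0

[0, 12, 6, 0, 0, 0]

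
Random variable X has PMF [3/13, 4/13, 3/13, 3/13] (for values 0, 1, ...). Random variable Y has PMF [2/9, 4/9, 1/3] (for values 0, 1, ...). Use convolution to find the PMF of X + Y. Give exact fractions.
P(X+Y=k) = Σ_i P(X=i)·P(Y=k-i) — a convolution of [3/13, 4/13, 3/13, 3/13] and [2/9, 4/9, 1/3]. P(X+Y=0) = (3/13)×(2/9) = 2/39; P(X+Y=1) = (3/13)×(4/9) + (4/13)×(2/9) = 4/39 + 8/117 = 20/117; P(X+Y=2) = (3/13)×(1/3) + (4/13)×(4/9) + (3/13)×(2/9) = 1/13 + 16/117 + 2/39 = 31/117; P(X+Y=3) = (4/13)×(1/3) + (3/13)×(4/9) + (3/13)×(2/9) = 4/39 + 4/39 + 2/39 = 10/39; P(X+Y=4) = (3/13)×(1/3) + (3/13)×(4/9) = 1/13 + 4/39 = 7/39; P(X+Y=5) = (3/13)×(1/3) = 1/13. PMF: [2/39, 20/117, 31/117, 10/39, 7/39, 1/13] (sums to 1 ✓)

[2/39, 20/117, 31/117, 10/39, 7/39, 1/13]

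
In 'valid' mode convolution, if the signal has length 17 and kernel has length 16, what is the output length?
'Valid' mode counts only positions where the kernel fully overlaps the signal: m - n + 1 = 17 - 16 + 1 = 2

2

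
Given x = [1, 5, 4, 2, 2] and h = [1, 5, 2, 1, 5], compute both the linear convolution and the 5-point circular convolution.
Linear: y_lin[0] = 1×1 = 1; y_lin[1] = 1×5 + 5×1 = 10; y_lin[2] = 1×2 + 5×5 + 4×1 = 31; y_lin[3] = 1×1 + 5×2 + 4×5 + 2×1 = 33; y_lin[4] = 1×5 + 5×1 + 4×2 + 2×5 + 2×1 = 30; y_lin[5] = 5×5 + 4×1 + 2×2 + 2×5 = 43; y_lin[6] = 4×5 + 2×1 + 2×2 = 26; y_lin[7] = 2×5 + 2×1 = 12; y_lin[8] = 2×5 = 10 → [1, 10, 31, 33, 30, 43, 26, 12, 10]. Circular (length 5): y[0] = 1×1 + 5×5 + 4×1 + 2×2 + 2×5 = 44; y[1] = 1×5 + 5×1 + 4×5 + 2×1 + 2×2 = 36; y[2] = 1×2 + 5×5 + 4×1 + 2×5 + 2×1 = 43; y[3] = 1×1 + 5×2 + 4×5 + 2×1 + 2×5 = 43; y[4] = 1×5 + 5×1 + 4×2 + 2×5 + 2×1 = 30 → [44, 36, 43, 43, 30]

Linear: [1, 10, 31, 33, 30, 43, 26, 12, 10], Circular: [44, 36, 43, 43, 30]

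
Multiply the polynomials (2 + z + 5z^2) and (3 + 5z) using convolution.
Ascending coefficients: a = [2, 1, 5], b = [3, 5]. c[0] = 2×3 = 6; c[1] = 2×5 + 1×3 = 13; c[2] = 1×5 + 5×3 = 20; c[3] = 5×5 = 25. Result coefficients: [6, 13, 20, 25] → 6 + 13z + 20z^2 + 25z^3

6 + 13z + 20z^2 + 25z^3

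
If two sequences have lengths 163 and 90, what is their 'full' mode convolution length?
Linear/full convolution length: m + n - 1 = 163 + 90 - 1 = 252

252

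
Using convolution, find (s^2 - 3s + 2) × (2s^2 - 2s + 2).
Ascending coefficients: a = [2, -3, 1], b = [2, -2, 2]. c[0] = 2×2 = 4; c[1] = 2×-2 + -3×2 = -10; c[2] = 2×2 + -3×-2 + 1×2 = 12; c[3] = -3×2 + 1×-2 = -8; c[4] = 1×2 = 2. Result coefficients: [4, -10, 12, -8, 2] → 2s^4 - 8s^3 + 12s^2 - 10s + 4

2s^4 - 8s^3 + 12s^2 - 10s + 4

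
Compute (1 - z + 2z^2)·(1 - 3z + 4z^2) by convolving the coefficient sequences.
Ascending coefficients: a = [1, -1, 2], b = [1, -3, 4]. c[0] = 1×1 = 1; c[1] = 1×-3 + -1×1 = -4; c[2] = 1×4 + -1×-3 + 2×1 = 9; c[3] = -1×4 + 2×-3 = -10; c[4] = 2×4 = 8. Result coefficients: [1, -4, 9, -10, 8] → 1 - 4z + 9z^2 - 10z^3 + 8z^4

1 - 4z + 9z^2 - 10z^3 + 8z^4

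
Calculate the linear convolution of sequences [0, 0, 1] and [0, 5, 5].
y[0] = 0×0 = 0; y[1] = 0×5 + 0×0 = 0; y[2] = 0×5 + 0×5 + 1×0 = 0; y[3] = 0×5 + 1×5 = 5; y[4] = 1×5 = 5

[0, 0, 0, 5, 5]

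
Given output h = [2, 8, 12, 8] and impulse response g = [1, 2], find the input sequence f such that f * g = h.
Deconvolve h=[2, 8, 12, 8] by g=[1, 2]. Since g[0]=1, solve forward: f[0] = h[0] / 1 = 2; f[1] = (h[1] - 2×2) / 1 = 4; f[2] = (h[2] - 4×2) / 1 = 4. So f = [2, 4, 4]. Check by forward convolution: h[0] = 2×1 = 2; h[1] = 2×2 + 4×1 = 8; h[2] = 4×2 + 4×1 = 12; h[3] = 4×2 = 8

[2, 4, 4]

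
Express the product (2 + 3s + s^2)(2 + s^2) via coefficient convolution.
Ascending coefficients: a = [2, 3, 1], b = [2, 0, 1]. c[0] = 2×2 = 4; c[1] = 2×0 + 3×2 = 6; c[2] = 2×1 + 3×0 + 1×2 = 4; c[3] = 3×1 + 1×0 = 3; c[4] = 1×1 = 1. Result coefficients: [4, 6, 4, 3, 1] → 4 + 6s + 4s^2 + 3s^3 + s^4

4 + 6s + 4s^2 + 3s^3 + s^4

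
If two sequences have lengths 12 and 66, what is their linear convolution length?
Linear/full convolution length: m + n - 1 = 12 + 66 - 1 = 77

77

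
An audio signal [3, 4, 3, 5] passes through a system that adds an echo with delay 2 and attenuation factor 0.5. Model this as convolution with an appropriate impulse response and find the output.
Direct-path + delayed-attenuated-path model → impulse response h = [1, 0, 0.5] (1 at lag 0, 0.5 at lag 2). Output y[n] = x[n] + 0.5·x[n - 2] (with x[n] = 0 outside 0..3): y[0] = 3 + 0.5×0 = 3; y[1] = 4 + 0.5×0 = 4; y[2] = 3 + 0.5×3 = 4.5; y[3] = 5 + 0.5×4 = 7.0; y[4] = 0 + 0.5×3 = 1.5; y[5] = 0 + 0.5×5 = 2.5. So y = [3, 4, 4.5, 7.0, 1.5, 2.5]

[3, 4, 4.5, 7.0, 1.5, 2.5]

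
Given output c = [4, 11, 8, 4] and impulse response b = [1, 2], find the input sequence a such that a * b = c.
Deconvolve c=[4, 11, 8, 4] by b=[1, 2]. Since b[0]=1, solve forward: a[0] = c[0] / 1 = 4; a[1] = (c[1] - 4×2) / 1 = 3; a[2] = (c[2] - 3×2) / 1 = 2. So a = [4, 3, 2]. Check by forward convolution: c[0] = 4×1 = 4; c[1] = 4×2 + 3×1 = 11; c[2] = 3×2 + 2×1 = 8; c[3] = 2×2 = 4

[4, 3, 2]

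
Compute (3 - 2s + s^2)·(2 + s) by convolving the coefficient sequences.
Ascending coefficients: a = [3, -2, 1], b = [2, 1]. c[0] = 3×2 = 6; c[1] = 3×1 + -2×2 = -1; c[2] = -2×1 + 1×2 = 0; c[3] = 1×1 = 1. Result coefficients: [6, -1, 0, 1] → 6 - s + s^3

6 - s + s^3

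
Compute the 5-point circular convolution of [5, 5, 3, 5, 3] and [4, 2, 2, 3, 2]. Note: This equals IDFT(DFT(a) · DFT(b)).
Either evaluate y[k] = Σ_j a[j]·b[(k-j) mod 5] directly, or use IDFT(DFT(a) · DFT(b)). y[0] = 5×4 + 5×2 + 3×3 + 5×2 + 3×2 = 55; y[1] = 5×2 + 5×4 + 3×2 + 5×3 + 3×2 = 57; y[2] = 5×2 + 5×2 + 3×4 + 5×2 + 3×3 = 51; y[3] = 5×3 + 5×2 + 3×2 + 5×4 + 3×2 = 57; y[4] = 5×2 + 5×3 + 3×2 + 5×2 + 3×4 = 53. Result: [55, 57, 51, 57, 53]

[55, 57, 51, 57, 53]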